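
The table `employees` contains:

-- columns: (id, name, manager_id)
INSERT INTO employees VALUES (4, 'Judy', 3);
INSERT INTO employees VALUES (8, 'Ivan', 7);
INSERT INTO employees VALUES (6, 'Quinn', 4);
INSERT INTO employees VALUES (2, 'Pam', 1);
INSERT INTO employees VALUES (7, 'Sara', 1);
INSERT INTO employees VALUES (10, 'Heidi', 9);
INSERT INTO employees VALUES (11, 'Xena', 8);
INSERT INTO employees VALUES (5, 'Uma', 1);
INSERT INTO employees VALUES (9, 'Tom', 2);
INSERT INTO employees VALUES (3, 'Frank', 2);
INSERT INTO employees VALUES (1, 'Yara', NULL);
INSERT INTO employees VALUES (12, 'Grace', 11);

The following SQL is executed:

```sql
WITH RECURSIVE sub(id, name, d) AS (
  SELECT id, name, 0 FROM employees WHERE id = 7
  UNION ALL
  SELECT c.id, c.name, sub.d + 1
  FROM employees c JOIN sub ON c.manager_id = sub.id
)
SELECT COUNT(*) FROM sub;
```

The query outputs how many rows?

Base: id=7 (Sara) at d 0.
Iteration 1: rows with manager_id in {7} -> Ivan (id 8, d 1).
Iteration 2: rows with manager_id in {8} -> Xena (id 11, d 2).
Iteration 3: rows with manager_id in {11} -> Grace (id 12, d 3).
Iteration 4: no rows with manager_id in {12}; recursion stops.
Total rows emitted: 4.

4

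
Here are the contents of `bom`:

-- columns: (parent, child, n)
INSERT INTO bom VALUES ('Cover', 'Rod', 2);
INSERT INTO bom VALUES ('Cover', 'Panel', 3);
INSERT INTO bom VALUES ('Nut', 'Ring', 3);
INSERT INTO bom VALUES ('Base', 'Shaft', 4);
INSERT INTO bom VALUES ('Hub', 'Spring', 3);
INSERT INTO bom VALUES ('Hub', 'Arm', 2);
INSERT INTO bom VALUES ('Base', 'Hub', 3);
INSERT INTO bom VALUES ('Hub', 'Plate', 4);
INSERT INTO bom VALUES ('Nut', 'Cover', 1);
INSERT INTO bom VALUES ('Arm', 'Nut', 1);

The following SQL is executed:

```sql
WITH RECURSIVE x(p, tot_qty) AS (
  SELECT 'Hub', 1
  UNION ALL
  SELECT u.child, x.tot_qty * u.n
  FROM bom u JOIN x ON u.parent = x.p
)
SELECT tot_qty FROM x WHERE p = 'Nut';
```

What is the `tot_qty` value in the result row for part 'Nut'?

2

Base: (Hub, tot_qty=1).
Iteration 1: components of {Hub} -> Arm = 1*2 = 2, Plate = 1*4 = 4, Spring = 1*3 = 3.
Iteration 2: components of {Arm,Plate,Spring} -> Nut = 2*1 = 2.
Iteration 3: components of {Nut} -> Cover = 2*1 = 2, Ring = 2*3 = 6.
Iteration 4: components of {Cover,Ring} -> Panel = 2*3 = 6, Rod = 2*2 = 4.
Iteration 5: no further components; recursion stops.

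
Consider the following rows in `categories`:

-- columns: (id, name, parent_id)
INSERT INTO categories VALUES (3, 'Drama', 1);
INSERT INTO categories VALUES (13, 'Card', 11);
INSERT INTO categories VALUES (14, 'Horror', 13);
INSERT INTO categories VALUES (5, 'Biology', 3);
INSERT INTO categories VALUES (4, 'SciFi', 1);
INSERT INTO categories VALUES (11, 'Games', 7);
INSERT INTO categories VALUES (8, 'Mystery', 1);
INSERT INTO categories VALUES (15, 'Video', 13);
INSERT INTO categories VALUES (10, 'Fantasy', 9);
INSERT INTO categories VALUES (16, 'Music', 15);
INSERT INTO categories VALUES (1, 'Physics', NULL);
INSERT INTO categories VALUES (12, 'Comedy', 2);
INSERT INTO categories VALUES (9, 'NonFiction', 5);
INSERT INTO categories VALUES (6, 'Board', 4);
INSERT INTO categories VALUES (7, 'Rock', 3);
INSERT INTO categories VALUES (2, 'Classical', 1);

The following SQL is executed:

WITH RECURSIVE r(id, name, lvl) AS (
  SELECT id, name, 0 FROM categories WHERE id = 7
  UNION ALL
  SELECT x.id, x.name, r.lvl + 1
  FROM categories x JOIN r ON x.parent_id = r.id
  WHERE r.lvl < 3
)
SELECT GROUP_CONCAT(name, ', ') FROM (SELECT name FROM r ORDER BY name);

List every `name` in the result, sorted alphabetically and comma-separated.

Card, Games, Horror, Rock, Video

Base: id=7 (Rock) at lvl 0.
Iteration 1: rows with parent_id in {7} -> Games (id 11, lvl 1).
Iteration 2: rows with parent_id in {11} -> Card (id 13, lvl 2).
Iteration 3: rows with parent_id in {13} -> Horror (id 14, lvl 3), Video (id 15, lvl 3).
Iteration 4: lvl < 3 fails for all current rows; recursion stops.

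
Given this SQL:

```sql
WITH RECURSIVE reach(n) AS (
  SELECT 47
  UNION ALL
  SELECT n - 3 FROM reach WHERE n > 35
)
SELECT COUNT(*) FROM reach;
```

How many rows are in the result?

Base: n=47.
Iteration 1: 47 > 35 holds -> n = 47 - 3 = 44.
Iteration 2: 44 > 35 holds -> n = 44 - 3 = 41.
Iteration 3: 41 > 35 holds -> n = 41 - 3 = 38.
Iteration 4: 38 > 35 holds -> n = 38 - 3 = 35.
Iteration 5: 35 > 35 fails; recursion stops.
Total rows emitted: 5.

5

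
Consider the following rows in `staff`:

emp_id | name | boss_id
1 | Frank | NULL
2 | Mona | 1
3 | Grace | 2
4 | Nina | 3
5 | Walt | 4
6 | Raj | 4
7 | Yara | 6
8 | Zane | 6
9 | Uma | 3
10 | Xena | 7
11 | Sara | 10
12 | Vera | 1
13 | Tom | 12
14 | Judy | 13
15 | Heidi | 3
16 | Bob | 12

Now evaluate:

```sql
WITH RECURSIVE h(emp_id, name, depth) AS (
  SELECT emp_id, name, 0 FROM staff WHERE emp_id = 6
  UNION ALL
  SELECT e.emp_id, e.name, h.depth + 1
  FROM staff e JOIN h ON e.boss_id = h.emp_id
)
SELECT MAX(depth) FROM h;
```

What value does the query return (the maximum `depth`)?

Base: emp_id=6 (Raj) at depth 0.
Iteration 1: rows with boss_id in {6} -> Yara (id 7, depth 1), Zane (id 8, depth 1).
Iteration 2: rows with boss_id in {7,8} -> Xena (id 10, depth 2).
Iteration 3: rows with boss_id in {10} -> Sara (id 11, depth 3).
Iteration 4: no rows with boss_id in {11}; recursion stops.
depth values: 0, 1, 1, 2, 3; the maximum is 3.

3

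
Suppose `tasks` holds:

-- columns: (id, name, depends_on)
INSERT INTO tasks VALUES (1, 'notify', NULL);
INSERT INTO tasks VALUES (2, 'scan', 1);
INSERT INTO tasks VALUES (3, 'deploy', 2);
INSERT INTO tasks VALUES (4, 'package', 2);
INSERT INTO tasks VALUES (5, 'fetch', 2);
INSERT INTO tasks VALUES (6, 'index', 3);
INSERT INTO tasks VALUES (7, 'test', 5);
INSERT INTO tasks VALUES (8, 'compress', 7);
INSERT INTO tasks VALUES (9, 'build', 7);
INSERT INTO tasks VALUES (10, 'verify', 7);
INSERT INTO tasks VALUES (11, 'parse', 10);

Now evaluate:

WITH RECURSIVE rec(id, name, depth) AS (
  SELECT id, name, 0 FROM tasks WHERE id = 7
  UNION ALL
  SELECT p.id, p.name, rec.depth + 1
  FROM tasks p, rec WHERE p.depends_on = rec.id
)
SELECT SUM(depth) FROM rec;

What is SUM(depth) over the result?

5

Base: id=7 (test) at depth 0.
Iteration 1: rows with depends_on in {7} -> compress (id 8, depth 1), build (id 9, depth 1), verify (id 10, depth 1).
Iteration 2: rows with depends_on in {8,9,10} -> parse (id 11, depth 2).
Iteration 3: no rows with depends_on in {11}; recursion stops.
SUM(depth) = 0 + 1 + 1 + 1 + 2 = 5.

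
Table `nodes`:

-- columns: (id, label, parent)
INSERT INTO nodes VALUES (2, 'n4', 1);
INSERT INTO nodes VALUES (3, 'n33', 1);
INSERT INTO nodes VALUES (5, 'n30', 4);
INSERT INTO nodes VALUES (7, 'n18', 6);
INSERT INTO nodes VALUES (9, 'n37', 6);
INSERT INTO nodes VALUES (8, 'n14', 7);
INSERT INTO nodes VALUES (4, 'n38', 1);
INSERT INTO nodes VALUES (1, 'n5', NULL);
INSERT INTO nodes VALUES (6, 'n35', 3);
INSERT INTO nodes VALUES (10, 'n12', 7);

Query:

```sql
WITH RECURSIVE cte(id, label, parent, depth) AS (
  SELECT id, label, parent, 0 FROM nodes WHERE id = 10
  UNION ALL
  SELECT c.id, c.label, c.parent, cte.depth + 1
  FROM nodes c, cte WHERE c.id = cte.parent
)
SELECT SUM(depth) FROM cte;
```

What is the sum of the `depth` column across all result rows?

Base: id=10 (n12), parent=7, depth 0.
Iteration 1: join on id=7 -> n18 (id 7, parent=6, depth 1).
Iteration 2: join on id=6 -> n35 (id 6, parent=3, depth 2).
Iteration 3: join on id=3 -> n33 (id 3, parent=1, depth 3).
Iteration 4: join on id=1 -> n5 (id 1, parent=NULL, depth 4).
Iteration 5: parent is NULL; no match; recursion stops.
SUM(depth) = 0 + 1 + 2 + 3 + 4 = 10.

10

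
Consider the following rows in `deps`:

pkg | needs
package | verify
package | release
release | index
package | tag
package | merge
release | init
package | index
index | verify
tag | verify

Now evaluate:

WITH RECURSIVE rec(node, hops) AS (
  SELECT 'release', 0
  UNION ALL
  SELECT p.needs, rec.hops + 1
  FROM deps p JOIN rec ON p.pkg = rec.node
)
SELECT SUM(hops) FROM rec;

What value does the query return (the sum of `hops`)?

Base: (release, hops=0).
Iteration 1: edges from {release} -> (index, hops=1), (init, hops=1).
Iteration 2: edges from {index,init} -> (verify, hops=2).
Iteration 3: no outgoing edges from {verify}; recursion stops.
SUM(hops) = 0 + 1 + 1 + 2 = 4.

4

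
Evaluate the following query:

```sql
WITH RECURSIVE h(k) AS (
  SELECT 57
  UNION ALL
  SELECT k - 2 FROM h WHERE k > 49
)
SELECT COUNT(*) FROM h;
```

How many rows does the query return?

5

Base: k=57.
Iteration 1: 57 > 49 holds -> k = 57 - 2 = 55.
Iteration 2: 55 > 49 holds -> k = 55 - 2 = 53.
Iteration 3: 53 > 49 holds -> k = 53 - 2 = 51.
Iteration 4: 51 > 49 holds -> k = 51 - 2 = 49.
Iteration 5: 49 > 49 fails; recursion stops.
Total rows emitted: 5.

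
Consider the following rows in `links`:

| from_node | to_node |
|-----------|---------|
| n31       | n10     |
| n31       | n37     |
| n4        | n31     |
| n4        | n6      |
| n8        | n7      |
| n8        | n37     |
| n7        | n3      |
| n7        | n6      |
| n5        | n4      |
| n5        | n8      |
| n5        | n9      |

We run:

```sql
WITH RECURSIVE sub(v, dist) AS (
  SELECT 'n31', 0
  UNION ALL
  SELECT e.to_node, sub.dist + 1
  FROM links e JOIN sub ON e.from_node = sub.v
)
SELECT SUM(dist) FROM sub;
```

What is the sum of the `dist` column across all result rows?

2

Base: (n31, dist=0).
Iteration 1: edges from {n31} -> (n10, dist=1), (n37, dist=1).
Iteration 2: no outgoing edges from {n10,n37}; recursion stops.
SUM(dist) = 0 + 1 + 1 = 2.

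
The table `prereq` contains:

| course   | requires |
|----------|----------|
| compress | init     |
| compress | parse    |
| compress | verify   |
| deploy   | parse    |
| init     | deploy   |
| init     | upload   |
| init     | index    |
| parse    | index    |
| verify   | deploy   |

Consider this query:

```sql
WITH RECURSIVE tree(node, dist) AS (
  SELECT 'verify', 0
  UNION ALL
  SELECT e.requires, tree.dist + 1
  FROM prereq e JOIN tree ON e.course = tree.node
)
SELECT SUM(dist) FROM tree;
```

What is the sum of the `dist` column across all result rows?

Base: (verify, dist=0).
Iteration 1: edges from {verify} -> (deploy, dist=1).
Iteration 2: edges from {deploy} -> (parse, dist=2).
Iteration 3: edges from {parse} -> (index, dist=3).
Iteration 4: no outgoing edges from {index}; recursion stops.
SUM(dist) = 0 + 1 + 2 + 3 = 6.

6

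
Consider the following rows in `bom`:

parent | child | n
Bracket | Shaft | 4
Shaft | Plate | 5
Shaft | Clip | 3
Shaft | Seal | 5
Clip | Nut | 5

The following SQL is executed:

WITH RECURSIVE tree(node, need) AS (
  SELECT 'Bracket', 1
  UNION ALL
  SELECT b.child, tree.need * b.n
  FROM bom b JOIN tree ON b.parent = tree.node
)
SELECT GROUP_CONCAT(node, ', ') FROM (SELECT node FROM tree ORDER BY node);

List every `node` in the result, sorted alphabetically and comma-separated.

Base: (Bracket, need=1).
Iteration 1: components of {Bracket} -> Shaft = 1*4 = 4.
Iteration 2: components of {Shaft} -> Clip = 4*3 = 12, Plate = 4*5 = 20, Seal = 4*5 = 20.
Iteration 3: components of {Clip,Plate,Seal} -> Nut = 12*5 = 60.
Iteration 4: no further components; recursion stops.

Bracket, Clip, Nut, Plate, Seal, Shaft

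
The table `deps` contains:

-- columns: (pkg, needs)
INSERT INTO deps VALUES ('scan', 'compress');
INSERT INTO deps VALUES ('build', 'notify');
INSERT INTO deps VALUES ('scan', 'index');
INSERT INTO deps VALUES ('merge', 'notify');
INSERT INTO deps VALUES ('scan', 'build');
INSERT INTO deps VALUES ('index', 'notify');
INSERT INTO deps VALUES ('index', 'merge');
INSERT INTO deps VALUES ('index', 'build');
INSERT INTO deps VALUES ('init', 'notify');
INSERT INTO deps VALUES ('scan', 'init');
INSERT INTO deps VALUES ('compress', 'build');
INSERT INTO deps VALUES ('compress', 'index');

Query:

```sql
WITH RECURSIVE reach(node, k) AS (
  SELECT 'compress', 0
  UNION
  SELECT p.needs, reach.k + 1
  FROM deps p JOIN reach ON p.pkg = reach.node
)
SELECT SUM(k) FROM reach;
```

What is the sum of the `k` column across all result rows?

Base: (compress, k=0).
Iteration 1: edges from {compress} -> (build, k=1), (index, k=1).
Iteration 2: edges from {build,index} -> (build, k=2), (merge, k=2), (notify, k=2). [UNION drops 1 duplicate row(s)]
Iteration 3: edges from {build,merge,notify} -> (notify, k=3). [UNION drops 1 duplicate row(s)]
Iteration 4: no outgoing edges from {notify}; recursion stops.
SUM(k) = 0 + 1 + 1 + 2 + 2 + 2 + 3 = 11.

11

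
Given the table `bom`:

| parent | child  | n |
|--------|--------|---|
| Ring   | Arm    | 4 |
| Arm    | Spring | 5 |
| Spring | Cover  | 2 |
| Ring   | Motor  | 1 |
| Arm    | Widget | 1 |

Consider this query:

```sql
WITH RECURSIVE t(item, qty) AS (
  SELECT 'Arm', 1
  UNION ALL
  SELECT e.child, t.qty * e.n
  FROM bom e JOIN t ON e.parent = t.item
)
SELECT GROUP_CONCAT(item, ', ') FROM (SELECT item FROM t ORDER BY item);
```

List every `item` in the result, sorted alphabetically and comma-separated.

Arm, Cover, Spring, Widget

Base: (Arm, qty=1).
Iteration 1: components of {Arm} -> Spring = 1*5 = 5, Widget = 1*1 = 1.
Iteration 2: components of {Spring,Widget} -> Cover = 5*2 = 10.
Iteration 3: no further components; recursion stops.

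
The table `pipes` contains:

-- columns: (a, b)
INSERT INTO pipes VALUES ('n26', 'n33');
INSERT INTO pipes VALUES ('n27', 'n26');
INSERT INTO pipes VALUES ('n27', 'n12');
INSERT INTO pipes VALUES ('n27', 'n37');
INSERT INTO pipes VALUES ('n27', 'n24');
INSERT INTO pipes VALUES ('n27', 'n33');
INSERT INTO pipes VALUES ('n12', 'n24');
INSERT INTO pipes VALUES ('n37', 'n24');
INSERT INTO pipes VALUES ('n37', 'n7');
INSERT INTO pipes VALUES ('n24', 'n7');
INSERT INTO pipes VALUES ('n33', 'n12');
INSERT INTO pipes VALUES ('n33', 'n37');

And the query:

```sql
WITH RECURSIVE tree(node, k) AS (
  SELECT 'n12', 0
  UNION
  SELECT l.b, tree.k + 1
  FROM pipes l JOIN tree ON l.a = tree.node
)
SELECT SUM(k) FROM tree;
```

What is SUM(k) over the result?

Base: (n12, k=0).
Iteration 1: edges from {n12} -> (n24, k=1).
Iteration 2: edges from {n24} -> (n7, k=2).
Iteration 3: no outgoing edges from {n7}; recursion stops.
SUM(k) = 0 + 1 + 2 = 3.

3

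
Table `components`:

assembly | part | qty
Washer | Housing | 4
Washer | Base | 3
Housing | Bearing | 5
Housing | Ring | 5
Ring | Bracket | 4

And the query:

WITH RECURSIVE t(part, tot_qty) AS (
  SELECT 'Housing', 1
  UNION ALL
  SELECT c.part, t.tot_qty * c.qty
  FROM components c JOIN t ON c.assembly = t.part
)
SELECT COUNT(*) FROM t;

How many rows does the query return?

Base: (Housing, tot_qty=1).
Iteration 1: components of {Housing} -> Bearing = 1*5 = 5, Ring = 1*5 = 5.
Iteration 2: components of {Bearing,Ring} -> Bracket = 5*4 = 20.
Iteration 3: no further components; recursion stops.
Total rows emitted: 4.

4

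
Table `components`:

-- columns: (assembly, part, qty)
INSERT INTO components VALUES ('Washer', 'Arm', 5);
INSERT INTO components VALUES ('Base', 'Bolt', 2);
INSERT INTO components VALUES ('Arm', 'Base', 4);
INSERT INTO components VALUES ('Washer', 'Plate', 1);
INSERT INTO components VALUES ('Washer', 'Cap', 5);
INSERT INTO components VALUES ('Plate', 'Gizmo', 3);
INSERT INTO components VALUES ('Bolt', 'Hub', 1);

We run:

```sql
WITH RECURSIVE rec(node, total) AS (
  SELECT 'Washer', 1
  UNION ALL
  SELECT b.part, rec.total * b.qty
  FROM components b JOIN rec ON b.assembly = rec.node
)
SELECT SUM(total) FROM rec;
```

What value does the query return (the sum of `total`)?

115

Base: (Washer, total=1).
Iteration 1: components of {Washer} -> Arm = 1*5 = 5, Cap = 1*5 = 5, Plate = 1*1 = 1.
Iteration 2: components of {Arm,Cap,Plate} -> Base = 5*4 = 20, Gizmo = 1*3 = 3.
Iteration 3: components of {Base,Gizmo} -> Bolt = 20*2 = 40.
Iteration 4: components of {Bolt} -> Hub = 40*1 = 40.
Iteration 5: no further components; recursion stops.
SUM(total) = 1 + 1 + 5 + 5 + 3 + 20 + 40 + 40 = 115.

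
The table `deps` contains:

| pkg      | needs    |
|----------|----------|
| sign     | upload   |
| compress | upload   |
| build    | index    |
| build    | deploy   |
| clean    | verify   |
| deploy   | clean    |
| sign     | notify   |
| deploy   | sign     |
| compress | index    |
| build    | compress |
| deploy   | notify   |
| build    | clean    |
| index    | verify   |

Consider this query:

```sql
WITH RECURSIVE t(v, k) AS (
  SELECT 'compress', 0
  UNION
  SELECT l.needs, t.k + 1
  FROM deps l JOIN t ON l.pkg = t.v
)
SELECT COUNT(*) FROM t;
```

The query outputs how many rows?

Base: (compress, k=0).
Iteration 1: edges from {compress} -> (index, k=1), (upload, k=1).
Iteration 2: edges from {index,upload} -> (verify, k=2).
Iteration 3: no outgoing edges from {verify}; recursion stops.
Total rows emitted: 4.

4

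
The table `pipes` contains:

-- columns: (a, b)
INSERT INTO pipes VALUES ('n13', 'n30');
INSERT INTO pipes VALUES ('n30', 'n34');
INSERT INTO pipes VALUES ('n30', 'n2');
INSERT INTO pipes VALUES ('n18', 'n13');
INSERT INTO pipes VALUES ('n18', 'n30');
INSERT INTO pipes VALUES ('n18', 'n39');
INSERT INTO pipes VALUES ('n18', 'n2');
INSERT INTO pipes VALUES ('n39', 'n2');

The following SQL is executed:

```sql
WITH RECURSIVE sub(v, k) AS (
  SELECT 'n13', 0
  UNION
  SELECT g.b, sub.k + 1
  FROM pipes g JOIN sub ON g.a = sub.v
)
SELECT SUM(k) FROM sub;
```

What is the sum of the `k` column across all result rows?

5

Base: (n13, k=0).
Iteration 1: edges from {n13} -> (n30, k=1).
Iteration 2: edges from {n30} -> (n2, k=2), (n34, k=2).
Iteration 3: no outgoing edges from {n2,n34}; recursion stops.
SUM(k) = 0 + 1 + 2 + 2 = 5.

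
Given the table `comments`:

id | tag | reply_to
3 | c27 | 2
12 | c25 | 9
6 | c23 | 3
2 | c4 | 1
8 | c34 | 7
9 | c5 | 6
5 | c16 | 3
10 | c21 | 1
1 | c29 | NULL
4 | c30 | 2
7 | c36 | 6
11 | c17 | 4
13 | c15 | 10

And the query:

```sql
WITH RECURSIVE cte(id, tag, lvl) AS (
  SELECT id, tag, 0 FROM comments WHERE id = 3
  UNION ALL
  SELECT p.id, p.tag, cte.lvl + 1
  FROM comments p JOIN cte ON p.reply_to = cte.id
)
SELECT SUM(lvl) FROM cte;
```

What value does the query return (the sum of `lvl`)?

Base: id=3 (c27) at lvl 0.
Iteration 1: rows with reply_to in {3} -> c16 (id 5, lvl 1), c23 (id 6, lvl 1).
Iteration 2: rows with reply_to in {5,6} -> c36 (id 7, lvl 2), c5 (id 9, lvl 2).
Iteration 3: rows with reply_to in {7,9} -> c34 (id 8, lvl 3), c25 (id 12, lvl 3).
Iteration 4: no rows with reply_to in {8,12}; recursion stops.
SUM(lvl) = 0 + 1 + 1 + 2 + 2 + 3 + 3 = 12.

12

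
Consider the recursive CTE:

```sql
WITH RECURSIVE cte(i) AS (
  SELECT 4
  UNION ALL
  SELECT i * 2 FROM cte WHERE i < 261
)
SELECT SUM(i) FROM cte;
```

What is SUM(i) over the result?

Base: i=4.
Iteration 1: 4 < 261 holds -> i = 4 * 2 = 8.
Iteration 2: 8 < 261 holds -> i = 8 * 2 = 16.
Iteration 3: 16 < 261 holds -> i = 16 * 2 = 32.
Iteration 4: 32 < 261 holds -> i = 32 * 2 = 64.
Iteration 5: 64 < 261 holds -> i = 64 * 2 = 128.
Iteration 6: 128 < 261 holds -> i = 128 * 2 = 256.
Iteration 7: 256 < 261 holds -> i = 256 * 2 = 512.
Iteration 8: 512 < 261 fails; recursion stops.
SUM(i) = 4 + 8 + 16 + 32 + 64 + 128 + 256 + 512 = 1020.

1020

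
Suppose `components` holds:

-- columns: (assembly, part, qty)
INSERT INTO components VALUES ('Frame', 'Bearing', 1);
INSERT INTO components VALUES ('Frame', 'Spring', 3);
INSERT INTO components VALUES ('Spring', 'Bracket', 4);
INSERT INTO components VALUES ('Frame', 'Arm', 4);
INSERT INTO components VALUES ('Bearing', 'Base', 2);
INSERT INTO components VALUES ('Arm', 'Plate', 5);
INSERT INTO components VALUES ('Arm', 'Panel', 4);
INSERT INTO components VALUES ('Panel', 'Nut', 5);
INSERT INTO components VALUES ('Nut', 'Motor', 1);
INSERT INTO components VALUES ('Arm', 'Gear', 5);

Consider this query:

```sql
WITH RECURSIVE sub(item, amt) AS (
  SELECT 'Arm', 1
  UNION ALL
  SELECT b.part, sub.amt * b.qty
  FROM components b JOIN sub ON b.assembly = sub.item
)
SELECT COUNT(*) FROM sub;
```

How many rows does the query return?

6

Base: (Arm, amt=1).
Iteration 1: components of {Arm} -> Gear = 1*5 = 5, Panel = 1*4 = 4, Plate = 1*5 = 5.
Iteration 2: components of {Gear,Panel,Plate} -> Nut = 4*5 = 20.
Iteration 3: components of {Nut} -> Motor = 20*1 = 20.
Iteration 4: no further components; recursion stops.
Total rows emitted: 6.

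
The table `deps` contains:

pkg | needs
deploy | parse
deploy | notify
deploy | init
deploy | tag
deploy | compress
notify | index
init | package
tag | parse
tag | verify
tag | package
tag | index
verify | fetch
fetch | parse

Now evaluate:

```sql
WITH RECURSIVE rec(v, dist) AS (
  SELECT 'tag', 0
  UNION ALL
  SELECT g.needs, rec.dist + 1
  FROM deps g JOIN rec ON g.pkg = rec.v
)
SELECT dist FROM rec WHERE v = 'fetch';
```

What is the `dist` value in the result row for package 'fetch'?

2

Base: (tag, dist=0).
Iteration 1: edges from {tag} -> (index, dist=1), (package, dist=1), (parse, dist=1), (verify, dist=1).
Iteration 2: edges from {index,package,parse,verify} -> (fetch, dist=2).
Iteration 3: edges from {fetch} -> (parse, dist=3).
Iteration 4: no outgoing edges from {parse}; recursion stops.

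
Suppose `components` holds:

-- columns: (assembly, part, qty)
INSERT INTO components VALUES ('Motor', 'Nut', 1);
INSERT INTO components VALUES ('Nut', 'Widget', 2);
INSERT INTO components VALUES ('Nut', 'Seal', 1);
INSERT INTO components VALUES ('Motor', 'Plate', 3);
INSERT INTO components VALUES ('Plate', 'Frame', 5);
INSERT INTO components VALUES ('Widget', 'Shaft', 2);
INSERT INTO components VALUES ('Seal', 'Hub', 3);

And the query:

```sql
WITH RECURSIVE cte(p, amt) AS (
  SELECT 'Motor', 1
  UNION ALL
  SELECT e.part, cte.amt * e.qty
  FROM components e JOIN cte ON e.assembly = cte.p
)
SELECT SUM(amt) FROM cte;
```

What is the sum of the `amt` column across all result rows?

Base: (Motor, amt=1).
Iteration 1: components of {Motor} -> Nut = 1*1 = 1, Plate = 1*3 = 3.
Iteration 2: components of {Nut,Plate} -> Frame = 3*5 = 15, Seal = 1*1 = 1, Widget = 1*2 = 2.
Iteration 3: components of {Frame,Seal,Widget} -> Hub = 1*3 = 3, Shaft = 2*2 = 4.
Iteration 4: no further components; recursion stops.
SUM(amt) = 1 + 1 + 3 + 2 + 1 + 15 + 4 + 3 = 30.

30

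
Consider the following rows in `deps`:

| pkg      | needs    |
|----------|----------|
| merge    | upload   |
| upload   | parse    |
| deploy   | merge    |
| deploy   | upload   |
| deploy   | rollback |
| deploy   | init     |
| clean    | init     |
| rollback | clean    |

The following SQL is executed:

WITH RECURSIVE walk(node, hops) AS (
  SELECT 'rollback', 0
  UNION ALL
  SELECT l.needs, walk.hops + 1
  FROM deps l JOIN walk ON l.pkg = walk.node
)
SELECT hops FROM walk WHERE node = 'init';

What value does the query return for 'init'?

Base: (rollback, hops=0).
Iteration 1: edges from {rollback} -> (clean, hops=1).
Iteration 2: edges from {clean} -> (init, hops=2).
Iteration 3: no outgoing edges from {init}; recursion stops.

2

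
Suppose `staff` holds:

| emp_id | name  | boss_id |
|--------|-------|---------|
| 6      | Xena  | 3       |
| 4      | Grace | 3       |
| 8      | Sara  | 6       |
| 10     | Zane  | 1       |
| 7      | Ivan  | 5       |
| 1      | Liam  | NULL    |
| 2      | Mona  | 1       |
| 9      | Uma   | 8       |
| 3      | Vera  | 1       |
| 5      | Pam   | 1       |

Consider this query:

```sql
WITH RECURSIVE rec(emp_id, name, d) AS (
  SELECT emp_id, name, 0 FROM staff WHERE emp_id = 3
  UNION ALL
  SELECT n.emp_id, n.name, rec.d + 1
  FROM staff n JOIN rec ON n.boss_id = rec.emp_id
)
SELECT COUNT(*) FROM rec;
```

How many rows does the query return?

5

Base: emp_id=3 (Vera) at d 0.
Iteration 1: rows with boss_id in {3} -> Grace (id 4, d 1), Xena (id 6, d 1).
Iteration 2: rows with boss_id in {4,6} -> Sara (id 8, d 2).
Iteration 3: rows with boss_id in {8} -> Uma (id 9, d 3).
Iteration 4: no rows with boss_id in {9}; recursion stops.
Total rows emitted: 5.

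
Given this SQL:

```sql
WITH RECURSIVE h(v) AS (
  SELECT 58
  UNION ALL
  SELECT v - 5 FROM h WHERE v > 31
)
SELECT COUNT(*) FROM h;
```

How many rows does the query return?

7

Base: v=58.
Iteration 1: 58 > 31 holds -> v = 58 - 5 = 53.
Iteration 2: 53 > 31 holds -> v = 53 - 5 = 48.
Iteration 3: 48 > 31 holds -> v = 48 - 5 = 43.
Iteration 4: 43 > 31 holds -> v = 43 - 5 = 38.
Iteration 5: 38 > 31 holds -> v = 38 - 5 = 33.
Iteration 6: 33 > 31 holds -> v = 33 - 5 = 28.
Iteration 7: 28 > 31 fails; recursion stops.
Total rows emitted: 7.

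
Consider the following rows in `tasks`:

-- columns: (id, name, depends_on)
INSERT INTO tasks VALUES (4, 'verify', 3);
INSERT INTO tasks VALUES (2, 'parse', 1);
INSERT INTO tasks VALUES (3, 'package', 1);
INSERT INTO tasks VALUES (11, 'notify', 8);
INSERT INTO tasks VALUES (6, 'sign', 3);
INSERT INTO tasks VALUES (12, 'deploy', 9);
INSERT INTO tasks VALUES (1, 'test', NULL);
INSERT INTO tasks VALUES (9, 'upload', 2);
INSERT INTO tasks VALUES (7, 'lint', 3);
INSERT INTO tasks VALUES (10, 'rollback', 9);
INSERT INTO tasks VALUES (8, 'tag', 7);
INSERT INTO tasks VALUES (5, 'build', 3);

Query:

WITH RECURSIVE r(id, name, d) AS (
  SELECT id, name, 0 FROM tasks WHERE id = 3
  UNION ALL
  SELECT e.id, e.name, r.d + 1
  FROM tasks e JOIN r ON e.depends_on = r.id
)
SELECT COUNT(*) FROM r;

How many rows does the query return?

7

Base: id=3 (package) at d 0.
Iteration 1: rows with depends_on in {3} -> verify (id 4, d 1), build (id 5, d 1), sign (id 6, d 1), lint (id 7, d 1).
Iteration 2: rows with depends_on in {4,5,6,7} -> tag (id 8, d 2).
Iteration 3: rows with depends_on in {8} -> notify (id 11, d 3).
Iteration 4: no rows with depends_on in {11}; recursion stops.
Total rows emitted: 7.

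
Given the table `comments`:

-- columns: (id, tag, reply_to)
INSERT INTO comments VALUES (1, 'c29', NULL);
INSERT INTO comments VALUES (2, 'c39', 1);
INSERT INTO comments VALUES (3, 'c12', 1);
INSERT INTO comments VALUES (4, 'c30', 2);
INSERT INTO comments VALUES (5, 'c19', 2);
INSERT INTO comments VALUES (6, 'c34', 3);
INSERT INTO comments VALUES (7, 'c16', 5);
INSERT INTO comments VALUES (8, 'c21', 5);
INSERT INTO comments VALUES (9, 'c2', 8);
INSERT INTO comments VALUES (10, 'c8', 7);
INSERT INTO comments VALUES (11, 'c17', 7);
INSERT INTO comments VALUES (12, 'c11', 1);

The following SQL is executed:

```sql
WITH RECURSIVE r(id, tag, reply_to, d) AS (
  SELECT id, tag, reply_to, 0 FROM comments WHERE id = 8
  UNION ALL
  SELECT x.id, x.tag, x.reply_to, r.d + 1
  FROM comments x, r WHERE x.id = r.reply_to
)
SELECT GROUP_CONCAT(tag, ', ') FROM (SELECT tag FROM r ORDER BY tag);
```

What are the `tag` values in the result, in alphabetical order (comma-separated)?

c19, c21, c29, c39

Base: id=8 (c21), reply_to=5, d 0.
Iteration 1: join on id=5 -> c19 (id 5, reply_to=2, d 1).
Iteration 2: join on id=2 -> c39 (id 2, reply_to=1, d 2).
Iteration 3: join on id=1 -> c29 (id 1, reply_to=NULL, d 3).
Iteration 4: reply_to is NULL; no match; recursion stops.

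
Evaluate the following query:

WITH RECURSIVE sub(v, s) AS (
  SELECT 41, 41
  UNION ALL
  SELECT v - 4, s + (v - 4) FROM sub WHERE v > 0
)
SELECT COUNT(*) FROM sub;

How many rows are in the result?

Base: v=41, s=41.
Iteration 1: 41 > 0 holds -> v = 41 - 4 = 37, s = 41 + 37 = 78.
Iteration 2: 37 > 0 holds -> v = 37 - 4 = 33, s = 78 + 33 = 111.
Iteration 3: 33 > 0 holds -> v = 33 - 4 = 29, s = 111 + 29 = 140.
Iteration 4: 29 > 0 holds -> v = 29 - 4 = 25, s = 140 + 25 = 165.
Iteration 5: 25 > 0 holds -> v = 25 - 4 = 21, s = 165 + 21 = 186.
Iteration 6: 21 > 0 holds -> v = 21 - 4 = 17, s = 186 + 17 = 203.
Iteration 7: 17 > 0 holds -> v = 17 - 4 = 13, s = 203 + 13 = 216.
Iteration 8: 13 > 0 holds -> v = 13 - 4 = 9, s = 216 + 9 = 225.
Iteration 9: 9 > 0 holds -> v = 9 - 4 = 5, s = 225 + 5 = 230.
Iteration 10: 5 > 0 holds -> v = 5 - 4 = 1, s = 230 + 1 = 231.
Iteration 11: 1 > 0 holds -> v = 1 - 4 = -3, s = 231 + -3 = 228.
Iteration 12: -3 > 0 fails; recursion stops.
Total rows emitted: 12.

12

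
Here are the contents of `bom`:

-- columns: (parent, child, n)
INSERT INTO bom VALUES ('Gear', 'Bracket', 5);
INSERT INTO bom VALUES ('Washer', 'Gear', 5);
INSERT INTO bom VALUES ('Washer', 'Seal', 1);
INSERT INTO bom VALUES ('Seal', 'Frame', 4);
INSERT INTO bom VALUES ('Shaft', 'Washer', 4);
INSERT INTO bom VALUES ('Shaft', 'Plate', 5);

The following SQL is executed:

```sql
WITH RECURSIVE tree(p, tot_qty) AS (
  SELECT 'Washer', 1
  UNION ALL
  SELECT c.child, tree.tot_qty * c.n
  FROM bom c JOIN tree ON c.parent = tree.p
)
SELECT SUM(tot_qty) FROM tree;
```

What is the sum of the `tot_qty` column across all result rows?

Base: (Washer, tot_qty=1).
Iteration 1: components of {Washer} -> Gear = 1*5 = 5, Seal = 1*1 = 1.
Iteration 2: components of {Gear,Seal} -> Bracket = 5*5 = 25, Frame = 1*4 = 4.
Iteration 3: no further components; recursion stops.
SUM(tot_qty) = 1 + 1 + 5 + 4 + 25 = 36.

36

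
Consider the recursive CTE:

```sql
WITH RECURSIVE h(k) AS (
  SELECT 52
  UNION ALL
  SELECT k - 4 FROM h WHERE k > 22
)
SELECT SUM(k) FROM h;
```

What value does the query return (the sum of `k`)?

324

Base: k=52.
Iteration 1: 52 > 22 holds -> k = 52 - 4 = 48.
Iteration 2: 48 > 22 holds -> k = 48 - 4 = 44.
Iteration 3: 44 > 22 holds -> k = 44 - 4 = 40.
Iteration 4: 40 > 22 holds -> k = 40 - 4 = 36.
Iteration 5: 36 > 22 holds -> k = 36 - 4 = 32.
Iteration 6: 32 > 22 holds -> k = 32 - 4 = 28.
Iteration 7: 28 > 22 holds -> k = 28 - 4 = 24.
Iteration 8: 24 > 22 holds -> k = 24 - 4 = 20.
Iteration 9: 20 > 22 fails; recursion stops.
SUM(k) = 52 + 48 + 44 + 40 + 36 + 32 + 28 + 24 + 20 = 324.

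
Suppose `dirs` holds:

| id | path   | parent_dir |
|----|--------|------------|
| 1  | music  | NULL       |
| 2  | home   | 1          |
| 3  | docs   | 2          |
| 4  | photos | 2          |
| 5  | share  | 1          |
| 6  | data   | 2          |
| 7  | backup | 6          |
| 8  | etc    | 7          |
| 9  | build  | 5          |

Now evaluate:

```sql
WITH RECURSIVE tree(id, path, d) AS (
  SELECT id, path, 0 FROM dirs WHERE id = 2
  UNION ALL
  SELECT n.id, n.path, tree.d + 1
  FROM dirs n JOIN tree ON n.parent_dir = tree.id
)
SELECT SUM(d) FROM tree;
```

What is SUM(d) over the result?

8

Base: id=2 (home) at d 0.
Iteration 1: rows with parent_dir in {2} -> docs (id 3, d 1), photos (id 4, d 1), data (id 6, d 1).
Iteration 2: rows with parent_dir in {3,4,6} -> backup (id 7, d 2).
Iteration 3: rows with parent_dir in {7} -> etc (id 8, d 3).
Iteration 4: no rows with parent_dir in {8}; recursion stops.
SUM(d) = 0 + 1 + 1 + 1 + 2 + 3 = 8.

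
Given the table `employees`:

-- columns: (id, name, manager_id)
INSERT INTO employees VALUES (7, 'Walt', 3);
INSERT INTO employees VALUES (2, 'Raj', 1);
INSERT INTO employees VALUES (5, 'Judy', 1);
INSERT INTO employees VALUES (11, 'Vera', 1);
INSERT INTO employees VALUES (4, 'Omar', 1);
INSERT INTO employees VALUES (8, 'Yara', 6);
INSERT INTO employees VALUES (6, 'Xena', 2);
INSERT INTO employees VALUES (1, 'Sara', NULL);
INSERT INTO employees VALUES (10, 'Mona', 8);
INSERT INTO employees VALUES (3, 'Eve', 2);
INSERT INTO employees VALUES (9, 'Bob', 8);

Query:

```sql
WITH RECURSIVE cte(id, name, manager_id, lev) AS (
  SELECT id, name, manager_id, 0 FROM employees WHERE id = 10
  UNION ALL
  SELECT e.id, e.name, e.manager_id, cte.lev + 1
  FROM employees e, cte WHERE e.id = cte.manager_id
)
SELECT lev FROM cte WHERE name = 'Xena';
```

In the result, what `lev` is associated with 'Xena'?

Base: id=10 (Mona), manager_id=8, lev 0.
Iteration 1: join on id=8 -> Yara (id 8, manager_id=6, lev 1).
Iteration 2: join on id=6 -> Xena (id 6, manager_id=2, lev 2).
Iteration 3: join on id=2 -> Raj (id 2, manager_id=1, lev 3).
Iteration 4: join on id=1 -> Sara (id 1, manager_id=NULL, lev 4).
Iteration 5: manager_id is NULL; no match; recursion stops.

2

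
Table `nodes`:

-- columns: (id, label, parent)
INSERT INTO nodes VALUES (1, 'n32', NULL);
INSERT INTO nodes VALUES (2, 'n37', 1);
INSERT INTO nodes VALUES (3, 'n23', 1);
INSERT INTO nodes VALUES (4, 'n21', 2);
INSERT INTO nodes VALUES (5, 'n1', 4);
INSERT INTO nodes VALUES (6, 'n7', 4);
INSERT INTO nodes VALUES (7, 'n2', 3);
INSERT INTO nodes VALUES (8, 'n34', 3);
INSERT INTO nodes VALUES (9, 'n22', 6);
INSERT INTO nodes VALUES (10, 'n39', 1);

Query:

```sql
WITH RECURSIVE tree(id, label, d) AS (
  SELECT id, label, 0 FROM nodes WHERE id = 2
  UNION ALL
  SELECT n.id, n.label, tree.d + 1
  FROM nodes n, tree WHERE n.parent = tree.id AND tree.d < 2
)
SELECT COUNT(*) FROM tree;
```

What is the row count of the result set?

4

Base: id=2 (n37) at d 0.
Iteration 1: rows with parent in {2} -> n21 (id 4, d 1).
Iteration 2: rows with parent in {4} -> n1 (id 5, d 2), n7 (id 6, d 2).
Iteration 3: d < 2 fails for all current rows; recursion stops.
Total rows emitted: 4.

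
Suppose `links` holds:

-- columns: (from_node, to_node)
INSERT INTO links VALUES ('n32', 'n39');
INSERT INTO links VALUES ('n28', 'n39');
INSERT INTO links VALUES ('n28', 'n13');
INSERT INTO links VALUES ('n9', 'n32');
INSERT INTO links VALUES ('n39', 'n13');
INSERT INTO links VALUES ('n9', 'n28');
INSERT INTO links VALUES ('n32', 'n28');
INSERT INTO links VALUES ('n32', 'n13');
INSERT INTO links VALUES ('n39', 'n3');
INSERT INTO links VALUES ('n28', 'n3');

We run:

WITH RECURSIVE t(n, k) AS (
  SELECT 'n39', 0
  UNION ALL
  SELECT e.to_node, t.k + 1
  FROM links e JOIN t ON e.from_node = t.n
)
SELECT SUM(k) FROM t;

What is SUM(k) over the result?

2

Base: (n39, k=0).
Iteration 1: edges from {n39} -> (n13, k=1), (n3, k=1).
Iteration 2: no outgoing edges from {n13,n3}; recursion stops.
SUM(k) = 0 + 1 + 1 = 2.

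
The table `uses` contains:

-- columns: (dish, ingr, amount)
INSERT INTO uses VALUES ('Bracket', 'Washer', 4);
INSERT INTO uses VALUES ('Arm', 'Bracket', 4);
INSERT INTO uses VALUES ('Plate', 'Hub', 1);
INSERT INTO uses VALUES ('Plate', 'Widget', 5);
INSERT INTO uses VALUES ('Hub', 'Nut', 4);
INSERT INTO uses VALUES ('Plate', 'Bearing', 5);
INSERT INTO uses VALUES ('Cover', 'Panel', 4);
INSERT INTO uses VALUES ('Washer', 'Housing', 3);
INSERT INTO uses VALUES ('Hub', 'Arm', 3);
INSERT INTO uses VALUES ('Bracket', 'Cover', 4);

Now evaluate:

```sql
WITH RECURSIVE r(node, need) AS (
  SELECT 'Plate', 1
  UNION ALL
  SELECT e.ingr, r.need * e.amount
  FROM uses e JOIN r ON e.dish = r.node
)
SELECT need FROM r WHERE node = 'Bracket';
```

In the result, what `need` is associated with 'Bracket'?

Base: (Plate, need=1).
Iteration 1: components of {Plate} -> Bearing = 1*5 = 5, Hub = 1*1 = 1, Widget = 1*5 = 5.
Iteration 2: components of {Bearing,Hub,Widget} -> Arm = 1*3 = 3, Nut = 1*4 = 4.
Iteration 3: components of {Arm,Nut} -> Bracket = 3*4 = 12.
Iteration 4: components of {Bracket} -> Cover = 12*4 = 48, Washer = 12*4 = 48.
Iteration 5: components of {Cover,Washer} -> Housing = 48*3 = 144, Panel = 48*4 = 192.
Iteration 6: no further components; recursion stops.

12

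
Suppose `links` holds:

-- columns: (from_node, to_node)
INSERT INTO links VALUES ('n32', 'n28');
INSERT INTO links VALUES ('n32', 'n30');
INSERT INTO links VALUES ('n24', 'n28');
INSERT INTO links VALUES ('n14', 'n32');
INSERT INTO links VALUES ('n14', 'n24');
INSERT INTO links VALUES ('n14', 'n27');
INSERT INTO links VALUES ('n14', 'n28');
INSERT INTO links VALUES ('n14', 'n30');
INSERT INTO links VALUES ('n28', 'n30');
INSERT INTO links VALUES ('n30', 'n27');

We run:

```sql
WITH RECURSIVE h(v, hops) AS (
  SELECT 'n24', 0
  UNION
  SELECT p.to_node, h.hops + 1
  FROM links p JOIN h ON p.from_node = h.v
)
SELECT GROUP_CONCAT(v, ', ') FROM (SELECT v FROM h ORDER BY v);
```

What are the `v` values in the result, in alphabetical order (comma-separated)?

Base: (n24, hops=0).
Iteration 1: edges from {n24} -> (n28, hops=1).
Iteration 2: edges from {n28} -> (n30, hops=2).
Iteration 3: edges from {n30} -> (n27, hops=3).
Iteration 4: no outgoing edges from {n27}; recursion stops.

n24, n27, n28, n30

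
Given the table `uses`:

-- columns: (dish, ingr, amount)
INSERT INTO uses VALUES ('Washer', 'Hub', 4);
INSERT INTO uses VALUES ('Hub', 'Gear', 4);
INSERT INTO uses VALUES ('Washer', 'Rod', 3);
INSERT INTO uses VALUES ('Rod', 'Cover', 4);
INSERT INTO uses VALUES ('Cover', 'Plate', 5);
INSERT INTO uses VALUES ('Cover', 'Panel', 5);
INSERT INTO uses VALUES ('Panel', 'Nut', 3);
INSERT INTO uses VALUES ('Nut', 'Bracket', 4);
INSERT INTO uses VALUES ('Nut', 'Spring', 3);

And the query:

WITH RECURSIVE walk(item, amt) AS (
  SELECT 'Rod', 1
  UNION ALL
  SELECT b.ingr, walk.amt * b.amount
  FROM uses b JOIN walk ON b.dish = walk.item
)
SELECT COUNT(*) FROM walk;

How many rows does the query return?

7

Base: (Rod, amt=1).
Iteration 1: components of {Rod} -> Cover = 1*4 = 4.
Iteration 2: components of {Cover} -> Panel = 4*5 = 20, Plate = 4*5 = 20.
Iteration 3: components of {Panel,Plate} -> Nut = 20*3 = 60.
Iteration 4: components of {Nut} -> Bracket = 60*4 = 240, Spring = 60*3 = 180.
Iteration 5: no further components; recursion stops.
Total rows emitted: 7.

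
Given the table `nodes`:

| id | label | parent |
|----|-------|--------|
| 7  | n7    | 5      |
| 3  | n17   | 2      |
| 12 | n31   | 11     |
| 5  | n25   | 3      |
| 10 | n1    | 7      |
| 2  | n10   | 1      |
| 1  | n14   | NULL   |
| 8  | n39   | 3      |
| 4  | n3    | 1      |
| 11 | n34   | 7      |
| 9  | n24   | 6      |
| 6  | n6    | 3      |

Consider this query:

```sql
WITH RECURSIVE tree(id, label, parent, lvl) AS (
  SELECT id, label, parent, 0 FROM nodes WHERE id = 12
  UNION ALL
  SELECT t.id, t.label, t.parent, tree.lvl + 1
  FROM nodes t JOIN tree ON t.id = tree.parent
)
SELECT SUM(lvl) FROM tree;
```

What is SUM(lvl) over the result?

Base: id=12 (n31), parent=11, lvl 0.
Iteration 1: join on id=11 -> n34 (id 11, parent=7, lvl 1).
Iteration 2: join on id=7 -> n7 (id 7, parent=5, lvl 2).
Iteration 3: join on id=5 -> n25 (id 5, parent=3, lvl 3).
Iteration 4: join on id=3 -> n17 (id 3, parent=2, lvl 4).
Iteration 5: join on id=2 -> n10 (id 2, parent=1, lvl 5).
Iteration 6: join on id=1 -> n14 (id 1, parent=NULL, lvl 6).
Iteration 7: parent is NULL; no match; recursion stops.
SUM(lvl) = 0 + 1 + 2 + 3 + 4 + 5 + 6 = 21.

21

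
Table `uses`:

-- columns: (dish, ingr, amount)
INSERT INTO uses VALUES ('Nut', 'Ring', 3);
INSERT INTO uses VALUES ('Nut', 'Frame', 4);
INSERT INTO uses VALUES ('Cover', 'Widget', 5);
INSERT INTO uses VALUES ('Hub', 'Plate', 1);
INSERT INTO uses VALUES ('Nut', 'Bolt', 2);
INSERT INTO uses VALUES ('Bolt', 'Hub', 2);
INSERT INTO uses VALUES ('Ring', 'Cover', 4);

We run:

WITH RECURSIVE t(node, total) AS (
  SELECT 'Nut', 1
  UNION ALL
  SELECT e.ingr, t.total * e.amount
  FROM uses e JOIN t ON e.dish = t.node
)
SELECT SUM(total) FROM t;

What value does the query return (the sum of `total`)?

90

Base: (Nut, total=1).
Iteration 1: components of {Nut} -> Bolt = 1*2 = 2, Frame = 1*4 = 4, Ring = 1*3 = 3.
Iteration 2: components of {Bolt,Frame,Ring} -> Cover = 3*4 = 12, Hub = 2*2 = 4.
Iteration 3: components of {Cover,Hub} -> Plate = 4*1 = 4, Widget = 12*5 = 60.
Iteration 4: no further components; recursion stops.
SUM(total) = 1 + 3 + 4 + 2 + 12 + 4 + 60 + 4 = 90.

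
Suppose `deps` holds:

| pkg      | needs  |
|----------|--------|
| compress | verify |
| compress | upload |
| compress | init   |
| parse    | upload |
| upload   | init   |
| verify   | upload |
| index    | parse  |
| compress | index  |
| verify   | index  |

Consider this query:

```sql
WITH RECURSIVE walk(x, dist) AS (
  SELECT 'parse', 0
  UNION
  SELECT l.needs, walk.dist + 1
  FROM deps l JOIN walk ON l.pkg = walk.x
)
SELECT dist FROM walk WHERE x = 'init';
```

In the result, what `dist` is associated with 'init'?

Base: (parse, dist=0).
Iteration 1: edges from {parse} -> (upload, dist=1).
Iteration 2: edges from {upload} -> (init, dist=2).
Iteration 3: no outgoing edges from {init}; recursion stops.

2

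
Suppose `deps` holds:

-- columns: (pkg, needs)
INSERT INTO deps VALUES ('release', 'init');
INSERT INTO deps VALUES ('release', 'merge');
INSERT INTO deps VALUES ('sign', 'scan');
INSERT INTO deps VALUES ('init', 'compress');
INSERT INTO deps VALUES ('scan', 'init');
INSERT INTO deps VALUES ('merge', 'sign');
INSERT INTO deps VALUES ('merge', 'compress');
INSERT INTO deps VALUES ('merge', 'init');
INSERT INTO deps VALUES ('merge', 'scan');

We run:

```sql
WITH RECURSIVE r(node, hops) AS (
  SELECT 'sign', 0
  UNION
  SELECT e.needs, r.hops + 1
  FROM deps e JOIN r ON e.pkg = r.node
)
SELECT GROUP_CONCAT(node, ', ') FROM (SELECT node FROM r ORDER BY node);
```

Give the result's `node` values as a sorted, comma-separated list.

compress, init, scan, sign

Base: (sign, hops=0).
Iteration 1: edges from {sign} -> (scan, hops=1).
Iteration 2: edges from {scan} -> (init, hops=2).
Iteration 3: edges from {init} -> (compress, hops=3).
Iteration 4: no outgoing edges from {compress}; recursion stops.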